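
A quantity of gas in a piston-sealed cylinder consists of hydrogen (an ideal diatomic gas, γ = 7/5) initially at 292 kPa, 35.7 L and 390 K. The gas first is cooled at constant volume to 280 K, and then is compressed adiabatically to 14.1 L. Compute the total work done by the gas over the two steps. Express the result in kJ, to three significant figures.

Step 1 (isochoric): W = 0 (constant volume).
After step 1: P = 209.6 kPa (V unchanged).
Step 2 (adiabatic): W = (P₁V₁ − P₂V₂)/(γ−1) = (7484 − 10852)/0.4 = -8420 J.
W_total = 0 − 8420 = -8420 J.

W_total ≈ -8.42 kJ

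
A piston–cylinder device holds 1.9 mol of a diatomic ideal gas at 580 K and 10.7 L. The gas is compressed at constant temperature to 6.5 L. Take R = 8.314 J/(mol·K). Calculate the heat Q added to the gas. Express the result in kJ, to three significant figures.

Q ≈ -4.57 kJ

Isothermal ⇒ ΔU = 0, so Q = W = nRT ln(V₂/V₁).
Q = (1.9)(8.314)(580) ln(6.5/10.7) = 9162 × -0.4984 = -4567 J.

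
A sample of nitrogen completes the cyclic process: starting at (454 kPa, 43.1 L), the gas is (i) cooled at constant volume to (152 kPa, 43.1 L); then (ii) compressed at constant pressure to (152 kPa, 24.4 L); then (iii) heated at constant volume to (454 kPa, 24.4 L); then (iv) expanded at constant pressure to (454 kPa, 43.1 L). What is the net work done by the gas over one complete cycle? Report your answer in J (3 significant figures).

W_net ≈ 5650 J

Constant-volume legs do no work.
W(ii) = (152)(24.4 − 43.1) = -2842 J; W(iv) = (454)(43.1 − 24.4) = 8490 J.
W_net = -2842 + 8490 = 5647 J (the clockwise enclosed area).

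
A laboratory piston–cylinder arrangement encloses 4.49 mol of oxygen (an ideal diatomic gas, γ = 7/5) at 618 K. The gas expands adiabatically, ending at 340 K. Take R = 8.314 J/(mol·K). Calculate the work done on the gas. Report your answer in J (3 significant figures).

W ≈ -25900 J

Adiabatic ⇒ Q = 0, so W_by = −ΔU = nCᵥ(T₁ − T₂).
Cᵥ = 5R/2 = 20.79 J/(mol·K).
W = (4.49)(20.79)(618 − 340) = 25944 J.
Work on gas = −W_by = -25944 J.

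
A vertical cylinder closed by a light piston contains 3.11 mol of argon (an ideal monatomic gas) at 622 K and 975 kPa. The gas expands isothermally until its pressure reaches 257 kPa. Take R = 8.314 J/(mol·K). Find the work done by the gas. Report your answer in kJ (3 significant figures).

Isothermal process: W = nRT ln(V₂/V₁) = nRT ln(P₁/P₂).
W = (3.11)(8.314)(622) × ln(975/257)
  = 16083 × ln(3.794) = 16083 × 1.333
W_by_gas = 21444 J.

W ≈ 21.4 kJ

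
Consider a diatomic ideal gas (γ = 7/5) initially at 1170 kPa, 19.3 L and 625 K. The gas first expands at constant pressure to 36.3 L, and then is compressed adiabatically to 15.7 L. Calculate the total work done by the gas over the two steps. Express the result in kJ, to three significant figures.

Step 1 (isobaric): W = PΔV = (1170 kPa)(36.3 − 19.3 L) = 19890 J.
After step 1: P = 1170 kPa, V = 36.3 L, T = 1176 K.
Step 2 (adiabatic): W = (P₁V₁ − P₂V₂)/(γ−1) = (42471 − 59388)/0.4 = -42291 J.
W_total = 19890 − 42291 = -22401 J.

W_total ≈ -22.4 kJ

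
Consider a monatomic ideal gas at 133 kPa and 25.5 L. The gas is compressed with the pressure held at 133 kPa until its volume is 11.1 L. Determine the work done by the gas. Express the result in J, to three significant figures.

Isobaric: W = P ΔV.
W = (133 kPa)(11.1 − 25.5 L) = (133)(-14.4) = -1915 J.

W ≈ -1920 J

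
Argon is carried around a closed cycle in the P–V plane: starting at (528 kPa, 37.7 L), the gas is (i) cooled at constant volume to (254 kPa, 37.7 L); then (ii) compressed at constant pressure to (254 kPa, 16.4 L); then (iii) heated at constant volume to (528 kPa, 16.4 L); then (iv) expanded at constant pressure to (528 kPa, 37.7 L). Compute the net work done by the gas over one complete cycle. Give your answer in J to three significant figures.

Constant-volume legs do no work.
W(ii) = (254)(16.4 − 37.7) = -5410 J; W(iv) = (528)(37.7 − 16.4) = 11246 J.
W_net = -5410 + 11246 = 5836 J (the clockwise enclosed area).

W_net ≈ 5840 J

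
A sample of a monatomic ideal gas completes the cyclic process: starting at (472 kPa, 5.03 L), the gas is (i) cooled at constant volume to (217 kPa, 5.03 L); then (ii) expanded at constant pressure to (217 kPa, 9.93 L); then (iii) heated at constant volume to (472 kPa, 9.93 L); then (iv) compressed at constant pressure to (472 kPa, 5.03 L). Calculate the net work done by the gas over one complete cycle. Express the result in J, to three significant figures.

Constant-volume legs do no work.
W(ii) = (217)(9.93 − 5.03) = 1063 J; W(iv) = (472)(5.03 − 9.93) = -2313 J.
W_net = 1063 − 2313 = -1249 J (the counter-clockwise enclosed area).

W_net ≈ -1250 J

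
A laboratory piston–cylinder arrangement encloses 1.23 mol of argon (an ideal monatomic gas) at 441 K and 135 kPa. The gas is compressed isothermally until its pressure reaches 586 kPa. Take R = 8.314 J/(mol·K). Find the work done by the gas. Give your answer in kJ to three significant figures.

W ≈ -6.62 kJ

Isothermal process: W = nRT ln(V₂/V₁) = nRT ln(P₁/P₂).
W = (1.23)(8.314)(441) × ln(135/586)
  = 4510 × ln(0.2304) = 4510 × -1.468
W_by_gas = -6621 J.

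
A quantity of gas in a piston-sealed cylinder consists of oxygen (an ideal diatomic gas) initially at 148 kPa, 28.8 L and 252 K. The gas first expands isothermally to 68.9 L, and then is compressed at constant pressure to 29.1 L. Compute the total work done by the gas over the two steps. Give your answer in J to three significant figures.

W_total ≈ 1260 J

Step 1 (isothermal): W = P₁V₁ ln(V₂/V₁) = (4262) ln(68.9/28.8) = 3718 J.
After step 1: P = 61.86 kPa, V = 68.9 L, T = 252 K.
Step 2 (isobaric): W = PΔV = (61.86 kPa)(29.1 − 68.9 L) = -2462 J.
W_total = 3718 − 2462 = 1256 J.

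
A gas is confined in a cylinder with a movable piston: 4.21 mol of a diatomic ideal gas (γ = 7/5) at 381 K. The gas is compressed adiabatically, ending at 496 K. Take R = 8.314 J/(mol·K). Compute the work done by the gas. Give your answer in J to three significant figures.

W ≈ -10100 J

Adiabatic ⇒ Q = 0, so W_by = −ΔU = nCᵥ(T₁ − T₂).
Cᵥ = 5R/2 = 20.79 J/(mol·K).
W = (4.21)(20.79)(381 − 496) = -10063 J.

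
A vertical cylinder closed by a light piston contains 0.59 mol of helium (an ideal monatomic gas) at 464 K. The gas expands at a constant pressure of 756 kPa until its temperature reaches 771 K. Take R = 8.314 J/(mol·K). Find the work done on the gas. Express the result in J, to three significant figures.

W ≈ -1510 J

Isobaric: W = P ΔV = nR ΔT.
W = (0.59)(8.314)(771 − 464) = 1506 J.
Work on gas = −W_by = -1506 J.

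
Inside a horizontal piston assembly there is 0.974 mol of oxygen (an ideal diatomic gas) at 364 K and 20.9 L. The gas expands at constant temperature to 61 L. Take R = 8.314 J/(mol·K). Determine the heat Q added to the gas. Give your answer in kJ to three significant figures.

Isothermal ⇒ ΔU = 0, so Q = W = nRT ln(V₂/V₁).
Q = (0.974)(8.314)(364) ln(61/20.9) = 2948 × 1.071 = 3157 J.

Q ≈ 3.16 kJ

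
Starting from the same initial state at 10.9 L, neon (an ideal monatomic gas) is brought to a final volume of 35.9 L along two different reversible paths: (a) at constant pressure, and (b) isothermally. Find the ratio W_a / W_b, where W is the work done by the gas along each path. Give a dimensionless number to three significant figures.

Path (a) isobaric: W = P₁(V₂ − V₁) → W_a/(P₁V₁) = 2.294.
Path (b) isothermal: W = P₁V₁ ln(V₂/V₁) → W_b/(P₁V₁) = 1.192.
W_a / W_b = 2.294 / 1.192 = 1.924.

W_a / W_b ≈ 1.92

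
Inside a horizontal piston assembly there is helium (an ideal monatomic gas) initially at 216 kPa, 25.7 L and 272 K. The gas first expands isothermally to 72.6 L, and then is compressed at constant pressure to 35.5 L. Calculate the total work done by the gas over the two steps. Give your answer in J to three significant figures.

W_total ≈ 2930 J

Step 1 (isothermal): W = P₁V₁ ln(V₂/V₁) = (5551) ln(72.6/25.7) = 5765 J.
After step 1: P = 76.46 kPa, V = 72.6 L, T = 272 K.
Step 2 (isobaric): W = PΔV = (76.46 kPa)(35.5 − 72.6 L) = -2837 J.
W_total = 5765 − 2837 = 2928 J.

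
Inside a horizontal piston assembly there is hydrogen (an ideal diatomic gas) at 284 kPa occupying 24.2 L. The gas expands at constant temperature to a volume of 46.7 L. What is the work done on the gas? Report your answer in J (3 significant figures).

Isothermal: W = nRT ln(V₂/V₁) = P₁V₁ ln(V₂/V₁).
P₁V₁ = (284 kPa)(24.2 L) = 6873 J.
W = 6873 × ln(46.7/24.2) = 6873 × 0.6574
W_by_gas = 4518 J; work on gas = −W_by = -4518 J.

W ≈ -4520 J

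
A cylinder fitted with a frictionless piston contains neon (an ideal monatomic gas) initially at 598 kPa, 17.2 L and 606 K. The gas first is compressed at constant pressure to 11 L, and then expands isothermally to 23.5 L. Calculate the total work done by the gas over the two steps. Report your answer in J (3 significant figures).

Step 1 (isobaric): W = PΔV = (598 kPa)(11 − 17.2 L) = -3708 J.
After step 1: P = 598 kPa, V = 11 L, T = 387.6 K.
Step 2 (isothermal): W = P₁V₁ ln(V₂/V₁) = (6578) ln(23.5/11) = 4993 J.
W_total = -3708 + 4993 = 1286 J.

W_total ≈ 1290 J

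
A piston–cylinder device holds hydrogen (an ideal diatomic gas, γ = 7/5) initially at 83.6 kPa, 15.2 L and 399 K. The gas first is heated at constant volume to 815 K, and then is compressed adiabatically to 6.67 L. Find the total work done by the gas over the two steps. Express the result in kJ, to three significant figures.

Step 1 (isochoric): W = 0 (constant volume).
After step 1: P = 170.8 kPa (V unchanged).
Step 2 (adiabatic): W = (P₁V₁ − P₂V₂)/(γ−1) = (2596 − 3608)/0.4 = -2532 J.
W_total = 0 − 2532 = -2532 J.

W_total ≈ -2.53 kJ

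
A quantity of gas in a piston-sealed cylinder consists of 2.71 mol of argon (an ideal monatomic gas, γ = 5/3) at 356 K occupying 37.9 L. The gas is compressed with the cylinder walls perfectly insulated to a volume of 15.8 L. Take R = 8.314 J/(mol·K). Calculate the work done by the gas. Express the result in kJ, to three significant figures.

W ≈ -9.53 kJ

Adiabatic: TV^(γ−1) = const with γ = 5/3.
T₂ = T₁ (V₁/V₂)^(γ−1) = 356 × (37.9/15.8)^0.667 = 356 × 1.792 = 637.9 K.
W_by = nCᵥ(T₁ − T₂) = (2.71)(12.47)(356 − 637.9) = -9528 J.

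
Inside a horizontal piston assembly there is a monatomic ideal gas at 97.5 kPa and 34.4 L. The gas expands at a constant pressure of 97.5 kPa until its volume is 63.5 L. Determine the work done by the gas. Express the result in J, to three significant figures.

W ≈ 2840 J

Isobaric: W = P ΔV.
W = (97.5 kPa)(63.5 − 34.4 L) = (97.5)(29.1) = 2837 J.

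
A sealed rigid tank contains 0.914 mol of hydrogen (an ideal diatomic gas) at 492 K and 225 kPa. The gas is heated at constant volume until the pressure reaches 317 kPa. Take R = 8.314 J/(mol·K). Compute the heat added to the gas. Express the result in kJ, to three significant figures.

Constant volume ⇒ W = 0, so Q = ΔU = nCᵥΔT with Cᵥ = 5R/2 = 20.79 J/(mol·K).
At constant V, T₂/T₁ = P₂/P₁ ⇒ ΔT = T₁(P₂/P₁ − 1) = 492·(317/225 − 1) = 201.2 K.
ΔU = (0.914)(20.79)(201.2) = 3822 J.

Q ≈ 3.82 kJ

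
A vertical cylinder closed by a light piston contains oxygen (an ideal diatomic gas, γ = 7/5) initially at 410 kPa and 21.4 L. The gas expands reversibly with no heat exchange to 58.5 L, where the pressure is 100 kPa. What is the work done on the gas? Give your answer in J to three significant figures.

Adiabatic: W = (P₁V₁ − P₂V₂)/(γ − 1) with γ = 7/5.
P₁V₁ = 8774 J, P₂V₂ = 5850 J.
W = (8774 − 5850) / 0.4 = 7310 J.
Work on gas = −W_by = -7310 J.

W ≈ -7310 J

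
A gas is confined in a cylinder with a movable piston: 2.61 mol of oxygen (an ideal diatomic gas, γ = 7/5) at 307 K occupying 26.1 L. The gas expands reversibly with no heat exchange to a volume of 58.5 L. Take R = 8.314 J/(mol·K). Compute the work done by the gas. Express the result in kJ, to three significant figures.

W ≈ 4.60 kJ

Adiabatic: TV^(γ−1) = const with γ = 7/5.
T₂ = T₁ (V₁/V₂)^(γ−1) = 307 × (26.1/58.5)^0.4 = 307 × 0.7241 = 222.3 K.
W_by = nCᵥ(T₁ − T₂) = (2.61)(20.79)(307 − 222.3) = 4595 J.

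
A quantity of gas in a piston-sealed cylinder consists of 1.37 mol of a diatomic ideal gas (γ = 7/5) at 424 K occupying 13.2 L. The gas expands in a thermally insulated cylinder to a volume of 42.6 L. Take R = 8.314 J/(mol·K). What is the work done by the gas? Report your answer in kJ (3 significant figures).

W ≈ 4.52 kJ

Adiabatic: TV^(γ−1) = const with γ = 7/5.
T₂ = T₁ (V₁/V₂)^(γ−1) = 424 × (13.2/42.6)^0.4 = 424 × 0.6258 = 265.4 K.
W_by = nCᵥ(T₁ − T₂) = (1.37)(20.79)(424 − 265.4) = 4517 J.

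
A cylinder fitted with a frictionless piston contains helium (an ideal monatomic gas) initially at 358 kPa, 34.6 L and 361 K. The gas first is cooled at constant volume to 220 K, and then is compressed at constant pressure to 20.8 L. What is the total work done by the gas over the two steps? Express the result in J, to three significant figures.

W_total ≈ -3010 J

Step 1 (isochoric): W = 0 (constant volume).
After step 1: P = 218.2 kPa (V unchanged).
Step 2 (isobaric): W = PΔV = (218.2 kPa)(20.8 − 34.6 L) = -3011 J.
W_total = 0 − 3011 = -3011 J.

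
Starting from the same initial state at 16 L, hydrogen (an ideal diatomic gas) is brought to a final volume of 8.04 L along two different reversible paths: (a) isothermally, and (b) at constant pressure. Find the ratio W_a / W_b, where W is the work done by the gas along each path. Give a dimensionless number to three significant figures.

Path (a) isothermal: W = P₁V₁ ln(V₂/V₁) → W_a/(P₁V₁) = -0.6882.
Path (b) isobaric: W = P₁(V₂ − V₁) → W_b/(P₁V₁) = -0.4975.
W_a / W_b = -0.6882 / -0.4975 = 1.383.

W_a / W_b ≈ 1.38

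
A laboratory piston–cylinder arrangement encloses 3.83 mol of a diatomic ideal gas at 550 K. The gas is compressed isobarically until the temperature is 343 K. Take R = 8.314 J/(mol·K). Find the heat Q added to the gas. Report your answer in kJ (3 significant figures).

Q ≈ -23.1 kJ

Isobaric: W = nRΔT = (3.83)(8.314)(-207) = -6591 J.
ΔU = nCᵥΔT with Cᵥ = 5R/2: ΔU = (3.83)(20.79)(-207) = -16479 J.
Q = ΔU + W = -16479 − 6591 = -23070 J.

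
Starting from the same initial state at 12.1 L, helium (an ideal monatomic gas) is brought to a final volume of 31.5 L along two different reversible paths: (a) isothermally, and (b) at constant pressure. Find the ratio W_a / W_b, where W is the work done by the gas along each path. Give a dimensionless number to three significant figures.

Path (a) isothermal: W = P₁V₁ ln(V₂/V₁) → W_a/(P₁V₁) = 0.9568.
Path (b) isobaric: W = P₁(V₂ − V₁) → W_b/(P₁V₁) = 1.603.
W_a / W_b = 0.9568 / 1.603 = 0.5968.

W_a / W_b ≈ 0.597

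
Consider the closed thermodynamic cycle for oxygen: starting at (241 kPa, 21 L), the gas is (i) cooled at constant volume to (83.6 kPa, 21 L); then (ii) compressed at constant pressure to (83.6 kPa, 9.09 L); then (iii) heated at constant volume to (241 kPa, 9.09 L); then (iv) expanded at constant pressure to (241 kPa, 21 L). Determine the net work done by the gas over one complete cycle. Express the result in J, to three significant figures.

W_net ≈ 1870 J

Constant-volume legs do no work.
W(ii) = (83.6)(9.09 − 21) = -995.7 J; W(iv) = (241)(21 − 9.09) = 2870 J.
W_net = -995.7 + 2870 = 1875 J (the clockwise enclosed area).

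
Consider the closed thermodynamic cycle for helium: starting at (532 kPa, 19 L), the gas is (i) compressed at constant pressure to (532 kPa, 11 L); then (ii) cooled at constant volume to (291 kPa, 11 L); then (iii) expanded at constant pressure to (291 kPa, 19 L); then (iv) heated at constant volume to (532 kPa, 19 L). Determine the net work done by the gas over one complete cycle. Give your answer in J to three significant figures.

W_net ≈ -1930 J

Constant-volume legs do no work.
W(i) = (532)(11 − 19) = -4256 J; W(iii) = (291)(19 − 11) = 2328 J.
W_net = -4256 + 2328 = -1928 J (the counter-clockwise enclosed area).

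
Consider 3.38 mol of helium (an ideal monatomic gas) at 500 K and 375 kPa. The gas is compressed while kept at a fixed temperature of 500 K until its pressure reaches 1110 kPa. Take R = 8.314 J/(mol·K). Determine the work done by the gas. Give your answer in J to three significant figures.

Isothermal process: W = nRT ln(V₂/V₁) = nRT ln(P₁/P₂).
W = (3.38)(8.314)(500) × ln(375/1110)
  = 14051 × ln(0.3378) = 14051 × -1.085
W_by_gas = -15248 J.

W ≈ -15200 J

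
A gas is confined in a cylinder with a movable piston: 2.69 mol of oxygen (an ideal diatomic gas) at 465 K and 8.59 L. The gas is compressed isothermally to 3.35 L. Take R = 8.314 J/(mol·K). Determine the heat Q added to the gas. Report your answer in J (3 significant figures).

Q ≈ -9790 J

Isothermal ⇒ ΔU = 0, so Q = W = nRT ln(V₂/V₁).
Q = (2.69)(8.314)(465) ln(3.35/8.59) = 10400 × -0.9416 = -9793 J.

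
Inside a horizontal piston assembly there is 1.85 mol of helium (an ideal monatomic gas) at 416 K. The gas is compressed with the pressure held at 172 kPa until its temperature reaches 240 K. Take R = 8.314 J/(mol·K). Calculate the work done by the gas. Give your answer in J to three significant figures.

W ≈ -2710 J

Isobaric: W = P ΔV = nR ΔT.
W = (1.85)(8.314)(240 − 416) = -2707 J.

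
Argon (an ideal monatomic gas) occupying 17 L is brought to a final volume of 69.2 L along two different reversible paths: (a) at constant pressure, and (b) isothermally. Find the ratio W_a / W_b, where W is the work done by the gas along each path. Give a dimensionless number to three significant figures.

Path (a) isobaric: W = P₁(V₂ − V₁) → W_a/(P₁V₁) = 3.071.
Path (b) isothermal: W = P₁V₁ ln(V₂/V₁) → W_b/(P₁V₁) = 1.404.
W_a / W_b = 3.071 / 1.404 = 2.187.

W_a / W_b ≈ 2.19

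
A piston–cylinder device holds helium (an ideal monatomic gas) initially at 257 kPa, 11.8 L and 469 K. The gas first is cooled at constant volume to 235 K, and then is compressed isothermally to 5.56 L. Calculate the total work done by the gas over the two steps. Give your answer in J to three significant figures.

Step 1 (isochoric): W = 0 (constant volume).
After step 1: P = 128.8 kPa (V unchanged).
Step 2 (isothermal): W = P₁V₁ ln(V₂/V₁) = (1520) ln(5.56/11.8) = -1143 J.
W_total = 0 − 1143 = -1143 J.

W_total ≈ -1140 J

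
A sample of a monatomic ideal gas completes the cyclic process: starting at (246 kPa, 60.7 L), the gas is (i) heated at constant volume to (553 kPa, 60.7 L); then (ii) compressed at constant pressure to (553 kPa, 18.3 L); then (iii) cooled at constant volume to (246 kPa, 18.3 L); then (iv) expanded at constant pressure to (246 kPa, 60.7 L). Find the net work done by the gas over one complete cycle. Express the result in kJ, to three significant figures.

Constant-volume legs do no work.
W(ii) = (553)(18.3 − 60.7) = -23447 J; W(iv) = (246)(60.7 − 18.3) = 10430 J.
W_net = -23447 + 10430 = -13017 J (the counter-clockwise enclosed area).

W_net ≈ -13.0 kJ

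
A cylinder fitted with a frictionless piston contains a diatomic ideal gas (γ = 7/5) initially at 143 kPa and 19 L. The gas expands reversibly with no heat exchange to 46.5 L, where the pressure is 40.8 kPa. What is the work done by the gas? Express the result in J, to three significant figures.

Adiabatic: W = (P₁V₁ − P₂V₂)/(γ − 1) with γ = 7/5.
P₁V₁ = 2717 J, P₂V₂ = 1897 J.
W = (2717 − 1897) / 0.4 = 2050 J.

W ≈ 2050 J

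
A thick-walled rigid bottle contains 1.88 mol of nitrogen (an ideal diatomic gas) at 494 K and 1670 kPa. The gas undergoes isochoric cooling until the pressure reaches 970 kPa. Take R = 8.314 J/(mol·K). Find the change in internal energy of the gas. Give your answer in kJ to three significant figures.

Constant volume ⇒ W = 0, so Q = ΔU = nCᵥΔT with Cᵥ = 5R/2 = 20.79 J/(mol·K).
At constant V, T₂/T₁ = P₂/P₁ ⇒ ΔT = T₁(P₂/P₁ − 1) = 494·(970/1670 − 1) = -207.1 K.
ΔU = (1.88)(20.79)(-207.1) = -8091 J.

ΔU ≈ -8.09 kJ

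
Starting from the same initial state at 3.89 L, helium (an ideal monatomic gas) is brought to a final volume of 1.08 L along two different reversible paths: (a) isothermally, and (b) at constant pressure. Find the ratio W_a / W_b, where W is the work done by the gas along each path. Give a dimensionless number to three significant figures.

W_a / W_b ≈ 1.77

Path (a) isothermal: W = P₁V₁ ln(V₂/V₁) → W_a/(P₁V₁) = -1.281.
Path (b) isobaric: W = P₁(V₂ − V₁) → W_b/(P₁V₁) = -0.7224.
W_a / W_b = -1.281 / -0.7224 = 1.774.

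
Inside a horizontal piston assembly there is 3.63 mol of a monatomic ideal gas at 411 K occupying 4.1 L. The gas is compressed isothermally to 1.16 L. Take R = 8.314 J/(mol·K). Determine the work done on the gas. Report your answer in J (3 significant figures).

Isothermal: W = nRT ln(V₂/V₁).
W = (3.63)(8.314)(411) × ln(1.16/4.1)
  = 12404 × -1.263
W_by_gas = -15661 J; work on gas = −W_by = 15661 J.

W ≈ 15700 J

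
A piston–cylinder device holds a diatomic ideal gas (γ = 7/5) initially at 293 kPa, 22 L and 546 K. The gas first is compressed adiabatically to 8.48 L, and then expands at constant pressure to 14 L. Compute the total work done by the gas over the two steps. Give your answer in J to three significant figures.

Step 1 (adiabatic): W = (P₁V₁ − P₂V₂)/(γ−1) = (6446 − 9438)/0.4 = -7481 J.
After step 1: P = 1113 kPa, V = 8.48 L, T = 799.5 K.
Step 2 (isobaric): W = PΔV = (1113 kPa)(14 − 8.48 L) = 6144 J.
W_total = -7481 + 6144 = -1337 J.

W_total ≈ -1340 J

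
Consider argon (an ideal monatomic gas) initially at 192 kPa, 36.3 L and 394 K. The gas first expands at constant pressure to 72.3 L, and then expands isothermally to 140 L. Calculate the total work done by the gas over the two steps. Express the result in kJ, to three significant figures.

Step 1 (isobaric): W = PΔV = (192 kPa)(72.3 − 36.3 L) = 6912 J.
After step 1: P = 192 kPa, V = 72.3 L, T = 784.7 K.
Step 2 (isothermal): W = P₁V₁ ln(V₂/V₁) = (13882) ln(140/72.3) = 9173 J.
W_total = 6912 + 9173 = 16085 J.

W_total ≈ 16.1 kJ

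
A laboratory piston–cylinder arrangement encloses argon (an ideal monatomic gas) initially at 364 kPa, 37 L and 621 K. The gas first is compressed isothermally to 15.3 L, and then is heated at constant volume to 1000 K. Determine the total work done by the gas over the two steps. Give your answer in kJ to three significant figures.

Step 1 (isothermal): W = P₁V₁ ln(V₂/V₁) = (13468) ln(15.3/37) = -11893 J.
Step 2 (isochoric): W = 0 (constant volume).
W_total = -11893 + 0 = -11893 J.

W_total ≈ -11.9 kJ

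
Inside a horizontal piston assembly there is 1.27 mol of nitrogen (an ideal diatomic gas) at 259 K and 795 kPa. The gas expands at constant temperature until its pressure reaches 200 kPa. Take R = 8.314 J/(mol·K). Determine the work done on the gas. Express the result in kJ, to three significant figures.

W ≈ -3.77 kJ

Isothermal process: W = nRT ln(V₂/V₁) = nRT ln(P₁/P₂).
W = (1.27)(8.314)(259) × ln(795/200)
  = 2735 × ln(3.975) = 2735 × 1.38
W_by_gas = 3774 J; work on gas = −W_by = -3774 J.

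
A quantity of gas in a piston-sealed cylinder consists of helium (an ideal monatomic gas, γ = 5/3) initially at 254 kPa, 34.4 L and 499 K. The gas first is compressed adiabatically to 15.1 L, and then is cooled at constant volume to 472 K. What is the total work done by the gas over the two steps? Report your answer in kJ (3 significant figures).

W_total ≈ -9.59 kJ

Step 1 (adiabatic): W = (P₁V₁ − P₂V₂)/(γ−1) = (8738 − 15128)/0.667 = -9586 J.
Step 2 (isochoric): W = 0 (constant volume).
W_total = -9586 + 0 = -9586 J.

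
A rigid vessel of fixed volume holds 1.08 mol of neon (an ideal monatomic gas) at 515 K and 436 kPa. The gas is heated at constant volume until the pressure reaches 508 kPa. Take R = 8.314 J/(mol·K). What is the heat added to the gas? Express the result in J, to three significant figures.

Q ≈ 1150 J

Constant volume ⇒ W = 0, so Q = ΔU = nCᵥΔT with Cᵥ = 3R/2 = 12.47 J/(mol·K).
At constant V, T₂/T₁ = P₂/P₁ ⇒ ΔT = T₁(P₂/P₁ − 1) = 515·(508/436 − 1) = 85.05 K.
ΔU = (1.08)(12.47)(85.05) = 1145 J.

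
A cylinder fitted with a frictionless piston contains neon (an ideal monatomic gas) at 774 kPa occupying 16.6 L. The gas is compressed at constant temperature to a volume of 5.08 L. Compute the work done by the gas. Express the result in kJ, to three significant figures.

Isothermal: W = nRT ln(V₂/V₁) = P₁V₁ ln(V₂/V₁).
P₁V₁ = (774 kPa)(16.6 L) = 12848 J.
W = 12848 × ln(5.08/16.6) = 12848 × -1.184
W_by_gas = -15214 J.

W ≈ -15.2 kJ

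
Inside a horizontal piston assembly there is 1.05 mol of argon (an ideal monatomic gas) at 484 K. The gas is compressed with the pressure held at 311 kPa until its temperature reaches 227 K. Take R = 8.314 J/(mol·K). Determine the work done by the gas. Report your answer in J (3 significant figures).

Isobaric: W = P ΔV = nR ΔT.
W = (1.05)(8.314)(227 − 484) = -2244 J.

W ≈ -2240 J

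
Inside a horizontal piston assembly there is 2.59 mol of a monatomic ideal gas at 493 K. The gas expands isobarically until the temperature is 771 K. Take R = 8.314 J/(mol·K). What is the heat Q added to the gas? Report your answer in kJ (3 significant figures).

Q ≈ 15.0 kJ

Isobaric: W = nRΔT = (2.59)(8.314)(278) = 5986 J.
ΔU = nCᵥΔT with Cᵥ = 3R/2: ΔU = (2.59)(12.47)(278) = 8979 J.
Q = ΔU + W = 8979 + 5986 = 14966 J.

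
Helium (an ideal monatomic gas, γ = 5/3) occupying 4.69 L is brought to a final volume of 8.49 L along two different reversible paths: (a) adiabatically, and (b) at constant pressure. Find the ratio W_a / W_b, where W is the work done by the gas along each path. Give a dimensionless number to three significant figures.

Path (a) adiabatic: W = P₁V₁(1 − (V₁/V₂)^(γ−1))/(γ−1) → W_a/(P₁V₁) = 0.4901.
Path (b) isobaric: W = P₁(V₂ − V₁) → W_b/(P₁V₁) = 0.8102.
W_a / W_b = 0.4901 / 0.8102 = 0.6049.

W_a / W_b ≈ 0.605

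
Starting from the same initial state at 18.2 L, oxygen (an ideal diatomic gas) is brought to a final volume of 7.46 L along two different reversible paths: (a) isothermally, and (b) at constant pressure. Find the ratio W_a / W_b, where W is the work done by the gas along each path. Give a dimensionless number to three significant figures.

Path (a) isothermal: W = P₁V₁ ln(V₂/V₁) → W_a/(P₁V₁) = -0.8919.
Path (b) isobaric: W = P₁(V₂ − V₁) → W_b/(P₁V₁) = -0.5901.
W_a / W_b = -0.8919 / -0.5901 = 1.511.

W_a / W_b ≈ 1.51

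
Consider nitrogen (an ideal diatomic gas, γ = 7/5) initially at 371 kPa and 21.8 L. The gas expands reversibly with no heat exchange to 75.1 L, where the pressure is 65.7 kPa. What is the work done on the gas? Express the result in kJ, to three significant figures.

W ≈ -7.88 kJ

Adiabatic: W = (P₁V₁ − P₂V₂)/(γ − 1) with γ = 7/5.
P₁V₁ = 8088 J, P₂V₂ = 4934 J.
W = (8088 − 4934) / 0.4 = 7884 J.
Work on gas = −W_by = -7884 J.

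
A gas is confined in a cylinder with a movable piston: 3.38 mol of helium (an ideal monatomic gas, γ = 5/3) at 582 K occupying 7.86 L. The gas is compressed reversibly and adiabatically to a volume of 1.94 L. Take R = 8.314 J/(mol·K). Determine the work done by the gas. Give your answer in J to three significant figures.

W ≈ -37800 J

Adiabatic: TV^(γ−1) = const with γ = 5/3.
T₂ = T₁ (V₁/V₂)^(γ−1) = 582 × (7.86/1.94)^0.667 = 582 × 2.541 = 1479 K.
W_by = nCᵥ(T₁ − T₂) = (3.38)(12.47)(582 − 1479) = -37815 J.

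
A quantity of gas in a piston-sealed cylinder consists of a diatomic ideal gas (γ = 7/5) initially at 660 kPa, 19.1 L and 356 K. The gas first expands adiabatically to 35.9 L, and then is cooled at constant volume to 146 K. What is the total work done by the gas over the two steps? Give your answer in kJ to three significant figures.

Step 1 (adiabatic): W = (P₁V₁ − P₂V₂)/(γ−1) = (12606 − 9794)/0.4 = 7030 J.
Step 2 (isochoric): W = 0 (constant volume).
W_total = 7030 + 0 = 7030 J.

W_total ≈ 7.03 kJ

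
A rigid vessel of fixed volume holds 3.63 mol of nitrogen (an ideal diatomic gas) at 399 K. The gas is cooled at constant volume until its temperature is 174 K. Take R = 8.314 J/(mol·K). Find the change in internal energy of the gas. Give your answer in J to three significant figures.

ΔU ≈ -17000 J

Constant volume ⇒ W = 0, so Q = ΔU = nCᵥΔT with Cᵥ = 5R/2 = 20.79 J/(mol·K).
ΔU = (3.63)(20.79)(174 − 399) = -16976 J.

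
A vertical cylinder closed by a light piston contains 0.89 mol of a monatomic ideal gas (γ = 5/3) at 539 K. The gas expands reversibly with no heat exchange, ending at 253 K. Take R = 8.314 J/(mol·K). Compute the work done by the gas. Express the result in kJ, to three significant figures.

W ≈ 3.17 kJ

Adiabatic ⇒ Q = 0, so W_by = −ΔU = nCᵥ(T₁ − T₂).
Cᵥ = 3R/2 = 12.47 J/(mol·K).
W = (0.89)(12.47)(539 − 253) = 3174 J.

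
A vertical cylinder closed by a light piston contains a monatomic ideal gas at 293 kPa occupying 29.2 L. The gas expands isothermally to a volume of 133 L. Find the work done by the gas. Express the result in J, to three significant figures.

W ≈ 13000 J

Isothermal: W = nRT ln(V₂/V₁) = P₁V₁ ln(V₂/V₁).
P₁V₁ = (293 kPa)(29.2 L) = 8556 J.
W = 8556 × ln(133/29.2) = 8556 × 1.516
W_by_gas = 12972 J.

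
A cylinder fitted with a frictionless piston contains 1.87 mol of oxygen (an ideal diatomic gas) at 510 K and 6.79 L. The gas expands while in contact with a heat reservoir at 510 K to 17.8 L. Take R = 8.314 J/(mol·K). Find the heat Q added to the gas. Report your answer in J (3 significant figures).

Q ≈ 7640 J

Isothermal ⇒ ΔU = 0, so Q = W = nRT ln(V₂/V₁).
Q = (1.87)(8.314)(510) ln(17.8/6.79) = 7929 × 0.9637 = 7642 J.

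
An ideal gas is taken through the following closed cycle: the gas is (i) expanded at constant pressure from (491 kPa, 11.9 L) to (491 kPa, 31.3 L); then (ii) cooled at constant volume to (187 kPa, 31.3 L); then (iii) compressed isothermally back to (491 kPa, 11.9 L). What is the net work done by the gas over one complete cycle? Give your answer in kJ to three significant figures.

Leg (i): W = PΔV = (491)(31.3 − 11.9) = 9525 J.
Leg (ii): W = 0.
Leg (iii): W = PᵢVᵢ ln(V_f/Vᵢ) = (5853) ln(11.9/31.3) = -5660 J.
W_net = 9525 − 5660 = 3865 J.

W_net ≈ 3.86 kJ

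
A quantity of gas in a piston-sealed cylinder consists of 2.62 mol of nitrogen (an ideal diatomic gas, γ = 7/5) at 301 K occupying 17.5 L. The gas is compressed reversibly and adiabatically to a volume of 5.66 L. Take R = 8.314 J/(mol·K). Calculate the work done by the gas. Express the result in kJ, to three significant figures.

Adiabatic: TV^(γ−1) = const with γ = 7/5.
T₂ = T₁ (V₁/V₂)^(γ−1) = 301 × (17.5/5.66)^0.4 = 301 × 1.571 = 472.8 K.
W_by = nCᵥ(T₁ − T₂) = (2.62)(20.79)(301 − 472.8) = -9354 J.

W ≈ -9.35 kJ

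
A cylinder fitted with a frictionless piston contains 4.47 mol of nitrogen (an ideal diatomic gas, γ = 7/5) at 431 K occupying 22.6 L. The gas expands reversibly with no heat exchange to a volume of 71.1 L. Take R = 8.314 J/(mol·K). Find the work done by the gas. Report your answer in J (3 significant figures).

Adiabatic: TV^(γ−1) = const with γ = 7/5.
T₂ = T₁ (V₁/V₂)^(γ−1) = 431 × (22.6/71.1)^0.4 = 431 × 0.6323 = 272.5 K.
W_by = nCᵥ(T₁ − T₂) = (4.47)(20.79)(431 − 272.5) = 14726 J.

W ≈ 14700 J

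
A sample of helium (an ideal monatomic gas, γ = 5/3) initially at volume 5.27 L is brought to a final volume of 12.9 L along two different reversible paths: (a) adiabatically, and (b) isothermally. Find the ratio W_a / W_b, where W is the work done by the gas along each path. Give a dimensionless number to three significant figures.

Path (a) adiabatic: W = P₁V₁(1 − (V₁/V₂)^(γ−1))/(γ−1) → W_a/(P₁V₁) = 0.6741.
Path (b) isothermal: W = P₁V₁ ln(V₂/V₁) → W_b/(P₁V₁) = 0.8952.
W_a / W_b = 0.6741 / 0.8952 = 0.7531.

W_a / W_b ≈ 0.753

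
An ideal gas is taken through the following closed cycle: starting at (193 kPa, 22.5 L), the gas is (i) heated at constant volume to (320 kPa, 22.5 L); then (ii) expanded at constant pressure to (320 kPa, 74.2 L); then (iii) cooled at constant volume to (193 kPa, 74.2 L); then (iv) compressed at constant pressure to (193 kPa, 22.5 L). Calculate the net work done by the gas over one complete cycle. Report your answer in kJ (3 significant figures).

W_net ≈ 6.57 kJ

Constant-volume legs do no work.
W(ii) = (320)(74.2 − 22.5) = 16544 J; W(iv) = (193)(22.5 − 74.2) = -9978 J.
W_net = 16544 − 9978 = 6566 J (the clockwise enclosed area).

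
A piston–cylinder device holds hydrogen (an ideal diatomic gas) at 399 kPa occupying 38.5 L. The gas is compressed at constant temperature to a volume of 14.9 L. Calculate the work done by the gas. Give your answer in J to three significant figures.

Isothermal: W = nRT ln(V₂/V₁) = P₁V₁ ln(V₂/V₁).
P₁V₁ = (399 kPa)(38.5 L) = 15362 J.
W = 15362 × ln(14.9/38.5) = 15362 × -0.9493
W_by_gas = -14583 J.

W ≈ -14600 J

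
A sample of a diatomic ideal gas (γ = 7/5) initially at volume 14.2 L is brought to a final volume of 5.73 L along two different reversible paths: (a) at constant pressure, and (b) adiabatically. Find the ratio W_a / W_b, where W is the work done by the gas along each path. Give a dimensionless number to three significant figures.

W_a / W_b ≈ 0.545

Path (a) isobaric: W = P₁(V₂ − V₁) → W_a/(P₁V₁) = -0.5965.
Path (b) adiabatic: W = P₁V₁(1 − (V₁/V₂)^(γ−1))/(γ−1) → W_b/(P₁V₁) = -1.094.
W_a / W_b = -0.5965 / -1.094 = 0.5452.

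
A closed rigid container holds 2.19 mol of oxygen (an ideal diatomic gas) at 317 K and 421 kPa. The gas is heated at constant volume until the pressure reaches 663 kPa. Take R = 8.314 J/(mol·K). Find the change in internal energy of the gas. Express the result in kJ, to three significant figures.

ΔU ≈ 8.29 kJ

Constant volume ⇒ W = 0, so Q = ΔU = nCᵥΔT with Cᵥ = 5R/2 = 20.79 J/(mol·K).
At constant V, T₂/T₁ = P₂/P₁ ⇒ ΔT = T₁(P₂/P₁ − 1) = 317·(663/421 − 1) = 182.2 K.
ΔU = (2.19)(20.79)(182.2) = 8294 J.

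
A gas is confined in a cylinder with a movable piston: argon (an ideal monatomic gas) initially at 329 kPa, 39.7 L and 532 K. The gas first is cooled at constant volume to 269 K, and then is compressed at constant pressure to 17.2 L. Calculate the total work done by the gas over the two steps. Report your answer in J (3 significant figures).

Step 1 (isochoric): W = 0 (constant volume).
After step 1: P = 166.4 kPa (V unchanged).
Step 2 (isobaric): W = PΔV = (166.4 kPa)(17.2 − 39.7 L) = -3743 J.
W_total = 0 − 3743 = -3743 J.

W_total ≈ -3740 J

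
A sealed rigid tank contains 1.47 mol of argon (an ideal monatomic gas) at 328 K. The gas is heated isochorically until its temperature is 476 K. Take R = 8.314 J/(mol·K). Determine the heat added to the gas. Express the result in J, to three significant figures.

Constant volume ⇒ W = 0, so Q = ΔU = nCᵥΔT with Cᵥ = 3R/2 = 12.47 J/(mol·K).
ΔU = (1.47)(12.47)(476 − 328) = 2713 J.

Q ≈ 2710 J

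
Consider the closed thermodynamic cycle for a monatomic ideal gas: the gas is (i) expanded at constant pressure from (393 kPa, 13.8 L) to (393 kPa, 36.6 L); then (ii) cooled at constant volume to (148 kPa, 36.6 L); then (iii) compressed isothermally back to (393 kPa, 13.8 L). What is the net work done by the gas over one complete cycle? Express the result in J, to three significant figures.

W_net ≈ 3680 J

Leg (i): W = PΔV = (393)(36.6 − 13.8) = 8960 J.
Leg (ii): W = 0.
Leg (iii): W = PᵢVᵢ ln(V_f/Vᵢ) = (5417) ln(13.8/36.6) = -5283 J.
W_net = 8960 − 5283 = 3677 J.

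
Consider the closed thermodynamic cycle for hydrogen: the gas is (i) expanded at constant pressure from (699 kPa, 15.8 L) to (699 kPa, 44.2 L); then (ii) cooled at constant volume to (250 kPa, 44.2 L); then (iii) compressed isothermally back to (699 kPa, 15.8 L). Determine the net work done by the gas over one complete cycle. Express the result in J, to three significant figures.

Leg (i): W = PΔV = (699)(44.2 − 15.8) = 19852 J.
Leg (ii): W = 0.
Leg (iii): W = PᵢVᵢ ln(V_f/Vᵢ) = (11050) ln(15.8/44.2) = -11367 J.
W_net = 19852 − 11367 = 8484 J.

W_net ≈ 8480 J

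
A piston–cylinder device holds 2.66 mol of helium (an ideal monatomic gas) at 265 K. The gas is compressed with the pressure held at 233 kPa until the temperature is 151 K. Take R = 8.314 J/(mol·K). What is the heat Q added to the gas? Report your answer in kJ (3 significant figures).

Isobaric: W = nRΔT = (2.66)(8.314)(-114) = -2521 J.
ΔU = nCᵥΔT with Cᵥ = 3R/2: ΔU = (2.66)(12.47)(-114) = -3782 J.
Q = ΔU + W = -3782 − 2521 = -6303 J.

Q ≈ -6.30 kJ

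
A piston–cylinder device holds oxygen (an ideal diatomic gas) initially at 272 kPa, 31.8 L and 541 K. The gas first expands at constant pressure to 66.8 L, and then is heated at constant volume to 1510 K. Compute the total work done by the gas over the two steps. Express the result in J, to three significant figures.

Step 1 (isobaric): W = PΔV = (272 kPa)(66.8 − 31.8 L) = 9520 J.
Step 2 (isochoric): W = 0 (constant volume).
W_total = 9520 + 0 = 9520 J.

W_total ≈ 9520 J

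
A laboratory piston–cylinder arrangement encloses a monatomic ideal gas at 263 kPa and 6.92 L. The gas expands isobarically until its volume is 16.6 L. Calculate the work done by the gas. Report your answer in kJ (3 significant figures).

Isobaric: W = P ΔV.
W = (263 kPa)(16.6 − 6.92 L) = (263)(9.68) = 2546 J.

W ≈ 2.55 kJ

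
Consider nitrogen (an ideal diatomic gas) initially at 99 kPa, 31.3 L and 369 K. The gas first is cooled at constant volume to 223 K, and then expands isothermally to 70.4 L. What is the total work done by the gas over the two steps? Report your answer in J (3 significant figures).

W_total ≈ 1520 J

Step 1 (isochoric): W = 0 (constant volume).
After step 1: P = 59.83 kPa (V unchanged).
Step 2 (isothermal): W = P₁V₁ ln(V₂/V₁) = (1873) ln(70.4/31.3) = 1518 J.
W_total = 0 + 1518 = 1518 J.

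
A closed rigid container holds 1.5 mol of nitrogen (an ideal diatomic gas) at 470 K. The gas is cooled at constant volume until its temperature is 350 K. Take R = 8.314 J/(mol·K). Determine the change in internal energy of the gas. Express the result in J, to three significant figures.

ΔU ≈ -3740 J

Constant volume ⇒ W = 0, so Q = ΔU = nCᵥΔT with Cᵥ = 5R/2 = 20.79 J/(mol·K).
ΔU = (1.5)(20.79)(350 − 470) = -3741 J.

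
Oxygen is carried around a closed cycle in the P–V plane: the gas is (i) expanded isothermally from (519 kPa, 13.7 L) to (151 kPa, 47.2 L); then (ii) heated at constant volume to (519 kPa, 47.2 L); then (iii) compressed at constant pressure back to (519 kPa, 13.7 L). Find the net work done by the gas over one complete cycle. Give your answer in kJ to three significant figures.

Leg (i): W = PᵢVᵢ ln(V_f/Vᵢ) = (7110) ln(47.2/13.7) = 8795 J.
Leg (ii): W = 0.
Leg (iii): W = PΔV = (519)(13.7 − 47.2) = -17386 J.
W_net = 8795 − 17386 = -8591 J.

W_net ≈ -8.59 kJ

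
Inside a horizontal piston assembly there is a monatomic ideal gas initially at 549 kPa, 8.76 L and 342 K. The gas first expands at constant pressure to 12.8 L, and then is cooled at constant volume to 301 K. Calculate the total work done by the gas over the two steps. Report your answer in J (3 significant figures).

Step 1 (isobaric): W = PΔV = (549 kPa)(12.8 − 8.76 L) = 2218 J.
Step 2 (isochoric): W = 0 (constant volume).
W_total = 2218 + 0 = 2218 J.

W_total ≈ 2220 J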